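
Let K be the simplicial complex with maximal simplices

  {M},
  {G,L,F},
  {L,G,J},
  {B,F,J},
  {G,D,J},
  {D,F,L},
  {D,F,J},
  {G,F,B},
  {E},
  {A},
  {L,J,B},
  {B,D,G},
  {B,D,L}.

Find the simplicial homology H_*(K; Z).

H_0 = Z^4,  H_1 = Z/2,  H_2 = 0.

Order the vertices as A < B < D < E < F < G < J < L < M. Listing each simplex with vertices in this order, K has dimension 2 with simplices:

  0-simplices (9): A, B, D, E, F, G, J, L, M
  1-simplices (15): BD, BF, BG, BJ, BL, DF, DG, DJ, DL, FG, FJ, FL, GJ, GL, JL
  2-simplices (10): BDG, BDL, BFG, BFJ, BJL, DFJ, DFL, DGJ, FGL, GJL

giving chain groups C_0 ≅ Z^9, C_1 ≅ Z^15, C_2 ≅ Z^10.

∂_1: C_1 → C_0 sends each edge [p,q] (with p < q) to q − p. For instance
  ∂GJ = J − G.
The 9×15 boundary matrix has rank 5 and Smith normal form diag(1,1,1,1,1).

The boundary map ∂_2: C_2 → C_1 sends each 2-simplex [p,q,r] to [q,r] − [p,r] + [p,q]. For instance
  ∂BDL = DL − BL + BD,
  ∂BJL = JL − BL + BJ.
The 15×10 boundary matrix has rank 10 and Smith normal form diag(1,1,1,1,1,1,1,1,1,2).

From H_k ≅ ker(∂_k) / im(∂_{k+1}) we obtain:

  H_0: rank C_0 − rank ∂_1 = 9 − 5 = 4, and the invariant factors of ∂_1 are all 1, so H_0 = Z^4.
  H_1: rank ker ∂_1 − rank ∂_2 = (15 − 5) − 10 = 0, and ∂_2 has invariant factor 2 > 1, so H_1 = Z/2.
  H_2: rank ker ∂_2 − rank ∂_3 = (10 − 10) − 0 = 0, and there is no ∂_3, so H_2 = 0.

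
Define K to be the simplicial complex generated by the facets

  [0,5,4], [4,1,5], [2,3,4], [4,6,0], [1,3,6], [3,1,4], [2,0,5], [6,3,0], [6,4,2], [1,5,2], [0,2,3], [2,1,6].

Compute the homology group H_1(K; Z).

Take the total order 0 < 1 < 2 < 3 < 4 < 5 < 6 on the vertex set. Then K (dimension 2) consists of the simplices:

  0-simplices (7): [0], [1], [2], [3], [4], [5], [6]
  1-simplices (18): [0,2], [0,3], [0,4], [0,5], [0,6], [1,2], [1,3], [1,4], [1,5], [1,6], [2,3], [2,4], [2,5], [2,6], [3,4], [3,6], [4,5], [4,6]
  2-simplices (12): [0,2,3], [0,2,5], [0,3,6], [0,4,5], [0,4,6], [1,2,5], [1,2,6], [1,3,4], [1,3,6], [1,4,5], [2,3,4], [2,4,6]

Hence C_0 ≅ Z^7, C_1 ≅ Z^18, C_2 ≅ Z^12.

The boundary map ∂_1: C_1 → C_0 maps an edge to its endpoints' difference, ∂[p,q] = q − p.
As a 7×18 matrix over Z this has rank 6, with invariant factors (1,1,1,1,1,1).

Boundary ∂_2: C_2 → C_1 sends each 2-simplex [p,q,r] to [q,r] − [p,r] + [p,q]. For instance
  ∂[0,2,3] = [2,3] − [0,3] + [0,2],
  ∂[0,3,6] = [3,6] − [0,6] + [0,3].
This gives a 18×12 integer matrix of rank 12; reducing to Smith normal form yields diagonal entries (1,1,1,1,1,1,1,1,1,1,1,2).

Reading off H_k = ker ∂_k / im ∂_{k+1}:

  H_1: rank ker ∂_1 − rank ∂_2 = (18 − 6) − 12 = 0, and ∂_2 has invariant factor 2 > 1, so H_1 = Z_2.

H_1 ≅ Z_2.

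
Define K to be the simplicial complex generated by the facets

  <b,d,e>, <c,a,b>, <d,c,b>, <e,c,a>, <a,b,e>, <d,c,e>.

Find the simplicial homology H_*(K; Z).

Order the vertices as a < b < c < d < e. Listing each simplex with vertices in this order, K has dimension 2 with simplices:

  0-simplices (5): a, b, c, d, e
  1-simplices (9): ab, ac, ae, bc, bd, be, cd, ce, de
  2-simplices (6): abc, abe, ace, bcd, bde, cde

so the chain groups are C_0 ≅ Z^5, C_1 ≅ Z^9, C_2 ≅ Z^6.

Boundary ∂_1: C_1 → C_0 sends each edge [p,q] (with p < q) to q − p. For instance
  ∂ce = e − c.
This gives a 5×9 integer matrix of rank 4; reducing to Smith normal form yields diagonal entries (1,1,1,1).

Boundary ∂_2: C_2 → C_1 acts by ∂[p,q,r] = [q,r] − [p,r] + [p,q]. For instance
  ∂bde = de − be + bd,
  ∂cde = de − ce + cd.
The resulting 9×6 matrix has rank 5, and its Smith normal form has invariant factors (1,1,1,1,1).

Now H_k = ker ∂_k / im ∂_{k+1}, so:

  H_0: rank C_0 − rank ∂_1 = 5 − 4 = 1, and the invariant factors of ∂_1 are all 1, so H_0 ≅ Z.
  H_1: rank ker ∂_1 − rank ∂_2 = (9 − 4) − 5 = 0, and the invariant factors of ∂_2 are all 1, so H_1 ≅ 0.
  H_2: rank ker ∂_2 − rank ∂_3 = (6 − 5) − 0 = 1, and there is no ∂_3, so H_2 ≅ Z.

As a check, the Euler characteristic is 5 − 9 + 6 = 2, which agrees with 1 − 0 + 1 = 2.

H_0 ≅ Z,  H_1 = 0,  H_2 ≅ Z.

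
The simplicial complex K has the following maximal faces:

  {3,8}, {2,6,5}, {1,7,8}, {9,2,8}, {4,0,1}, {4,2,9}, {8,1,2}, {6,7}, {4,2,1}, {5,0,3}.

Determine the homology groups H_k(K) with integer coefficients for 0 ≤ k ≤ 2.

H_0 ≅ Z,  H_1 ≅ Z^3,  H_2 = 0.

K has 10 vertices, 20 edges, 8 triangles.
rank ∂_0 = 0, rank ∂_1 = 9 ⇒ b_0 = 10 − 0 − 9 = 1; all invariant factors of ∂_1 are 1 so no torsion. So H_0 = Z.
rank ∂_1 = 9, rank ∂_2 = 8 ⇒ b_1 = 20 − 9 − 8 = 3; all invariant factors of ∂_2 are 1 so no torsion. So H_1 = Z^3.
rank ∂_2 = 8, rank ∂_3 = 0 ⇒ b_2 = 8 − 8 − 0 = 0. So H_2 = 0.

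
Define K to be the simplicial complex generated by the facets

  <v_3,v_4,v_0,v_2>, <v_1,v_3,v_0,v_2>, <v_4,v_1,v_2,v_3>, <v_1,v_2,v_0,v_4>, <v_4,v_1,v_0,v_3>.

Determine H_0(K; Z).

H_0 ≅ Z.

We work with the vertex ordering v_0 < v_1 < v_2 < v_3 < v_4. The simplices of K, each written with vertices in increasing order, are:

  0-simplices (5): [v_0], [v_1], [v_2], [v_3], [v_4]
  1-simplices (10): [v_0,v_1], [v_0,v_2], [v_0,v_3], [v_0,v_4], [v_1,v_2], [v_1,v_3], [v_1,v_4], [v_2,v_3], [v_2,v_4], [v_3,v_4]
  2-simplices (10): [v_0,v_1,v_2], [v_0,v_1,v_3], [v_0,v_1,v_4], [v_0,v_2,v_3], [v_0,v_2,v_4], [v_0,v_3,v_4], [v_1,v_2,v_3], [v_1,v_2,v_4], [v_1,v_3,v_4], [v_2,v_3,v_4]
  3-simplices (5): [v_0,v_1,v_2,v_3], [v_0,v_1,v_2,v_4], [v_0,v_1,v_3,v_4], [v_0,v_2,v_3,v_4], [v_1,v_2,v_3,v_4]

Hence C_0 ≅ Z^5, C_1 ≅ Z^10, C_2 ≅ Z^10, C_3 ≅ Z^5.

The boundary map ∂_1: C_1 → C_0 sends each edge [p,q] (with p < q) to q − p.
This gives a 5×10 integer matrix of rank 4; reducing to Smith normal form yields diagonal entries (1,1,1,1).

The boundary map ∂_2: C_2 → C_1 maps a triangle to the signed sum of its edges. For instance
  ∂[v_0,v_3,v_4] = [v_3,v_4] − [v_0,v_4] + [v_0,v_3],
  ∂[v_0,v_1,v_4] = [v_1,v_4] − [v_0,v_4] + [v_0,v_1].
The 10×10 boundary matrix has rank 6 and Smith normal form diag(1,1,1,1,1,1).

Boundary ∂_3: C_3 → C_2 sends each 3-simplex σ to the alternating sum Σ_i (−1)^i (σ with its i-th vertex removed). For instance
  ∂[v_0,v_2,v_3,v_4] = [v_2,v_3,v_4] − [v_0,v_3,v_4] + [v_0,v_2,v_4] − [v_0,v_2,v_3],
  ∂[v_0,v_1,v_3,v_4] = [v_1,v_3,v_4] − [v_0,v_3,v_4] + [v_0,v_1,v_4] − [v_0,v_1,v_3].
As a 10×5 matrix over Z this has rank 4, with invariant factors (1,1,1,1).

Now H_k = ker ∂_k / im ∂_{k+1}, so:

  H_0: rank C_0 − rank ∂_1 = 5 − 4 = 1, and the invariant factors of ∂_1 are all 1, so H_0 = Z.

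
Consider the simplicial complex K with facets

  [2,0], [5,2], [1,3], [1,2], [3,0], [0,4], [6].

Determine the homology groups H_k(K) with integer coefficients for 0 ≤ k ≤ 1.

Fix the vertex order 0 < 1 < 2 < 3 < 4 < 5 < 6 and write every simplex with vertices in increasing order. Then dim K = 1 and the simplices of K are:

  0-simplices (7): [0], [1], [2], [3], [4], [5], [6]
  1-simplices (6): [0,2], [0,3], [0,4], [1,2], [1,3], [2,5]

Hence C_0 ≅ Z^7, C_1 ≅ Z^6.

Boundary ∂_1: C_1 → C_0 sends each edge [p,q] (with p < q) to q − p.
The resulting 7×6 matrix has rank 5, and its Smith normal form has invariant factors (1,1,1,1,1).

Reading off H_k = ker ∂_k / im ∂_{k+1}:

  H_0: rank C_0 − rank ∂_1 = 7 − 5 = 2, and the invariant factors of ∂_1 are all 1, so H_0 = Z^2.
  H_1: rank ker ∂_1 − rank ∂_2 = (6 − 5) − 0 = 1, and there is no ∂_2, so H_1 = Z.

As a check, the Euler characteristic is 7 − 6 = 1, which agrees with 2 − 1 = 1.

H_0 = Z^2,  H_1 = Z.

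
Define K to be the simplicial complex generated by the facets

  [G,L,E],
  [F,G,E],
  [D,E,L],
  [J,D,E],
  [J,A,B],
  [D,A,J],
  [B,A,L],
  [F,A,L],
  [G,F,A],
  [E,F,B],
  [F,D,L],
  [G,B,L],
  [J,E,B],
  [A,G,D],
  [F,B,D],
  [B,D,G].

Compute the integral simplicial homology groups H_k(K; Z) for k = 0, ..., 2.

H_0 = Z,  H_1 = Z^2,  H_2 = Z.

Fix the vertex order A < B < D < E < F < G < J < L and write every simplex with vertices in increasing order. Then dim K = 2 and the simplices of K are:

  0-simplices (8): A, B, D, E, F, G, J, L
  1-simplices (24): AB, AD, AF, AG, AJ, AL, BD, BE, BF, BG, BJ, BL, DE, DF, DG, DJ, DL, EF, EG, EJ, EL, FG, FL, GL
  2-simplices (16): ABJ, ABL, ADG, ADJ, AFG, AFL, BDF, BDG, BEF, BEJ, BGL, DEJ, DEL, DFL, EFG, EGL

giving chain groups C_0 ≅ Z^8, C_1 ≅ Z^24, C_2 ≅ Z^16.

The boundary map ∂_1: C_1 → C_0 sends each edge [p,q] (with p < q) to q − p.
The resulting 8×24 matrix has rank 7, and its Smith normal form has invariant factors (1,1,1,1,1,1,1).

Boundary ∂_2: C_2 → C_1 maps a triangle to the signed sum of its edges. For instance
  ∂ABL = BL − AL + AB,
  ∂DFL = FL − DL + DF.
As a 24×16 matrix over Z this has rank 15, with invariant factors (1,1,1,1,1,1,1,1,1,1,1,1,1,1,1).

Now H_k = ker ∂_k / im ∂_{k+1}, so:

  H_0: rank C_0 − rank ∂_1 = 8 − 7 = 1, and the invariant factors of ∂_1 are all 1, so H_0 ≅ Z.
  H_1: rank ker ∂_1 − rank ∂_2 = (24 − 7) − 15 = 2, and the invariant factors of ∂_2 are all 1, so H_1 ≅ Z^2.
  H_2: rank ker ∂_2 − rank ∂_3 = (16 − 15) − 0 = 1, and there is no ∂_3, so H_2 ≅ Z.

(K is a triangulation of the torus T^2.)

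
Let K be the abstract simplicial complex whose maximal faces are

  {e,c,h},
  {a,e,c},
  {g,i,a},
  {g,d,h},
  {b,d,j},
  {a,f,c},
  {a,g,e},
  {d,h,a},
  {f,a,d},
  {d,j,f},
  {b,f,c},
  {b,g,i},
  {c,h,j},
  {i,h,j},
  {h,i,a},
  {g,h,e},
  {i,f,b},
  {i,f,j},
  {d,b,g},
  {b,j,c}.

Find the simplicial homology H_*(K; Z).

H_0 = Z,  H_1 = Z ⊕ Z/2,  H_2 = 0.

We work with the vertex ordering a < b < c < d < e < f < g < h < i < j. The simplices of K, each written with vertices in increasing order, are:

  0-simplices (10): a, b, c, d, e, f, g, h, i, j
  1-simplices (30): ac, ad, ae, af, ag, ah, ai, bc, bd, bf, bg, bi, bj, ce, cf, ch, cj, df, dg, dh, dj, eg, eh, fi, fj, gh, gi, hi, hj, ij
  2-simplices (20): ace, acf, adf, adh, aeg, agi, ahi, bcf, bcj, bdg, bdj, bfi, bgi, ceh, chj, dfj, dgh, egh, fij, hij

giving chain groups C_0 ≅ Z^10, C_1 ≅ Z^30, C_2 ≅ Z^20.

∂_1: C_1 → C_0 sends each edge [p,q] (with p < q) to q − p.
The resulting 10×30 matrix has rank 9, and its Smith normal form has invariant factors (1,1,1,1,1,1,1,1,1).

Boundary ∂_2: C_2 → C_1 maps a triangle to the signed sum of its edges. For instance
  ∂fij = ij − fj + fi,
  ∂dfj = fj − dj + df.
This gives a 30×20 integer matrix of rank 20; reducing to Smith normal form yields diagonal entries (1,1,1,1,1,1,1,1,1,1,1,1,1,1,1,1,1,1,1,2).

Computing H_k = (kernel of ∂_k) / (image of ∂_{k+1}):

  H_0: rank C_0 − rank ∂_1 = 10 − 9 = 1, and the invariant factors of ∂_1 are all 1, so H_0 ≅ Z.
  H_1: rank ker ∂_1 − rank ∂_2 = (30 − 9) − 20 = 1, and ∂_2 has invariant factor 2 > 1, so H_1 ≅ Z ⊕ Z/2.
  H_2: rank ker ∂_2 − rank ∂_3 = (20 − 20) − 0 = 0, and there is no ∂_3, so H_2 ≅ 0.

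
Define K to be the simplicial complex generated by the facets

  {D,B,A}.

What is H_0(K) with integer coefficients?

Order the vertices as A < B < D. Listing each simplex with vertices in this order, K has dimension 2 with simplices:

  0-simplices (3): A, B, D
  1-simplices (3): AB, AD, BD
  2-simplices (1): ABD

Hence C_0 ≅ Z^3, C_1 ≅ Z^3, C_2 ≅ Z^1.

Boundary ∂_1: C_1 → C_0 maps an edge to its endpoints' difference, ∂[p,q] = q − p. For instance
  ∂AD = D − A.
This gives a 3×3 integer matrix of rank 2; reducing to Smith normal form yields diagonal entries (1,1).

∂_2: C_2 → C_1 maps a triangle to the signed sum of its edges. For instance
  ∂ABD = BD − AD + AB.
This gives a 3×1 integer matrix of rank 1; reducing to Smith normal form yields diagonal entries (1).

From H_k ≅ ker(∂_k) / im(∂_{k+1}) we obtain:

  H_0: rank C_0 − rank ∂_1 = 3 − 2 = 1, and the invariant factors of ∂_1 are all 1, so H_0 = Z.

(K is a triangulation of the 2-simplex.)

H_0 ≅ Z.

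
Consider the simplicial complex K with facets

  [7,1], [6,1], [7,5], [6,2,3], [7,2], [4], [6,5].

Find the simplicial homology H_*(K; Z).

We work with the vertex ordering 1 < 2 < 3 < 4 < 5 < 6 < 7. The simplices of K, each written with vertices in increasing order, are:

  0-simplices (7): [1], [2], [3], [4], [5], [6], [7]
  1-simplices (8): [1,6], [1,7], [2,3], [2,6], [2,7], [3,6], [5,6], [5,7]
  2-simplices (1): [2,3,6]

so the chain groups are C_0 ≅ Z^7, C_1 ≅ Z^8, C_2 ≅ Z^1.

The boundary map ∂_1: C_1 → C_0 is given by ∂[p,q] = [q] − [p]. For instance
  ∂[2,7] = [7] − [2].
The resulting 7×8 matrix has rank 5, and its Smith normal form has invariant factors (1,1,1,1,1).

The boundary map ∂_2: C_2 → C_1 acts by ∂[p,q,r] = [q,r] − [p,r] + [p,q]. For instance
  ∂[2,3,6] = [3,6] − [2,6] + [2,3].
As a 8×1 matrix over Z this has rank 1, with invariant factors (1).

Reading off H_k = ker ∂_k / im ∂_{k+1}:

  H_0: rank C_0 − rank ∂_1 = 7 − 5 = 2, and the invariant factors of ∂_1 are all 1, so H_0 = Z^2.
  H_1: rank ker ∂_1 − rank ∂_2 = (8 − 5) − 1 = 2, and the invariant factors of ∂_2 are all 1, so H_1 = Z^2.
  H_2: rank ker ∂_2 − rank ∂_3 = (1 − 1) − 0 = 0, and there is no ∂_3, so H_2 = 0.

As a check, the Euler characteristic is 7 − 8 + 1 = 0, which agrees with 2 − 2 + 0 = 0.

H_0 ≅ Z^2,  H_1 ≅ Z^2,  H_2 = 0.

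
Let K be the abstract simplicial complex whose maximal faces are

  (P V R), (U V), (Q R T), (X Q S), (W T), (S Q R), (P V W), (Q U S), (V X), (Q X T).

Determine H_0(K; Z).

H_0 = Z.

K has 9 vertices, 18 edges, 7 triangles.
rank ∂_0 = 0, rank ∂_1 = 8 ⇒ b_0 = 9 − 0 − 8 = 1; all invariant factors of ∂_1 are 1 so no torsion. So H_0 = Z.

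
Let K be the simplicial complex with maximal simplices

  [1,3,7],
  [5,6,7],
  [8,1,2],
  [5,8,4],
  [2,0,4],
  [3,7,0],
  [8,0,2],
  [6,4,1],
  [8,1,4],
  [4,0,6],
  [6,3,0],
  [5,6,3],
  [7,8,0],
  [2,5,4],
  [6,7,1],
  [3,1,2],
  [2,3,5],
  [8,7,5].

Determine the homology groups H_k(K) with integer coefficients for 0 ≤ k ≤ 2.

H_0 = Z,  H_1 = Z ⊕ Z_2,  H_2 = 0.

Fix the vertex order 0 < 1 < 2 < 3 < 4 < 5 < 6 < 7 < 8 and write every simplex with vertices in increasing order. Then dim K = 2 and the simplices of K are:

  0-simplices (9): [0], [1], [2], [3], [4], [5], [6], [7], [8]
  1-simplices (27): (27 of them)
  2-simplices (18): [0,2,4], [0,2,8], [0,3,6], [0,3,7], [0,4,6], [0,7,8], [1,2,3], [1,2,8], [1,3,7], [1,4,6], [1,4,8], [1,6,7], [2,3,5], [2,4,5], [3,5,6], [4,5,8], [5,6,7], [5,7,8]

so the chain groups are C_0 ≅ Z^9, C_1 ≅ Z^27, C_2 ≅ Z^18.

Boundary ∂_1: C_1 → C_0 maps an edge to its endpoints' difference, ∂[p,q] = q − p. For instance
  ∂[5,8] = [8] − [5].
The resulting 9×27 matrix has rank 8, and its Smith normal form has invariant factors (1,1,1,1,1,1,1,1).

∂_2: C_2 → C_1 maps a triangle to the signed sum of its edges. For instance
  ∂[5,6,7] = [6,7] − [5,7] + [5,6],
  ∂[0,4,6] = [4,6] − [0,6] + [0,4].
The 27×18 boundary matrix has rank 18 and Smith normal form diag(1,1,1,1,1,1,1,1,1,1,1,1,1,1,1,1,1,2).

Computing H_k = (kernel of ∂_k) / (image of ∂_{k+1}):

  H_0: rank C_0 − rank ∂_1 = 9 − 8 = 1, and the invariant factors of ∂_1 are all 1, so H_0 = Z.
  H_1: rank ker ∂_1 − rank ∂_2 = (27 − 8) − 18 = 1, and ∂_2 has invariant factor 2 > 1, so H_1 = Z ⊕ Z_2.
  H_2: rank ker ∂_2 − rank ∂_3 = (18 − 18) − 0 = 0, and there is no ∂_3, so H_2 = 0.

As a check, the Euler characteristic is 9 − 27 + 18 = 0, which agrees with 1 − 1 + 0 = 0.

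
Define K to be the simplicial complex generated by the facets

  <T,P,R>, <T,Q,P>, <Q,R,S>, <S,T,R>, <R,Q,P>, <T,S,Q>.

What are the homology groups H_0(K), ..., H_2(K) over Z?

We work with the vertex ordering P < Q < R < S < T. The simplices of K, each written with vertices in increasing order, are:

  0-simplices (5): P, Q, R, S, T
  1-simplices (9): PQ, PR, PT, QR, QS, QT, RS, RT, ST
  2-simplices (6): PQR, PQT, PRT, QRS, QST, RST

Hence C_0 ≅ Z^5, C_1 ≅ Z^9, C_2 ≅ Z^6.

The boundary map ∂_1: C_1 → C_0 maps an edge to its endpoints' difference, ∂[p,q] = q − p.
This gives a 5×9 integer matrix of rank 4; reducing to Smith normal form yields diagonal entries (1,1,1,1).

∂_2: C_2 → C_1 maps a triangle to the signed sum of its edges. For instance
  ∂PQR = QR − PR + PQ,
  ∂RST = ST − RT + RS.
The resulting 9×6 matrix has rank 5, and its Smith normal form has invariant factors (1,1,1,1,1).

From H_k ≅ ker(∂_k) / im(∂_{k+1}) we obtain:

  H_0: rank C_0 − rank ∂_1 = 5 − 4 = 1, and the invariant factors of ∂_1 are all 1, so H_0 = Z.
  H_1: rank ker ∂_1 − rank ∂_2 = (9 − 4) − 5 = 0, and the invariant factors of ∂_2 are all 1, so H_1 = 0.
  H_2: rank ker ∂_2 − rank ∂_3 = (6 − 5) − 0 = 1, and there is no ∂_3, so H_2 = Z.

As a check, the Euler characteristic is 5 − 9 + 6 = 2, which agrees with 1 − 0 + 1 = 2.

H_0 ≅ Z,  H_1 = 0,  H_2 ≅ Z.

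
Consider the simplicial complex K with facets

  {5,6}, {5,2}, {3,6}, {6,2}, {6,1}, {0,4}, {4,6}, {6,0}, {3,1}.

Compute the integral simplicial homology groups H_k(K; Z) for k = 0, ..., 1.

We work with the vertex ordering 0 < 1 < 2 < 3 < 4 < 5 < 6. The simplices of K, each written with vertices in increasing order, are:

  0-simplices (7): [0], [1], [2], [3], [4], [5], [6]
  1-simplices (9): [0,4], [0,6], [1,3], [1,6], [2,5], [2,6], [3,6], [4,6], [5,6]

Hence C_0 ≅ Z^7, C_1 ≅ Z^9.

The boundary map ∂_1: C_1 → C_0 sends each edge [p,q] (with p < q) to q − p. For instance
  ∂[5,6] = [6] − [5].
The resulting 7×9 matrix has rank 6, and its Smith normal form has invariant factors (1,1,1,1,1,1).

From H_k ≅ ker(∂_k) / im(∂_{k+1}) we obtain:

  H_0: rank C_0 − rank ∂_1 = 7 − 6 = 1, and the invariant factors of ∂_1 are all 1, so H_0 = Z.
  H_1: rank ker ∂_1 − rank ∂_2 = (9 − 6) − 0 = 3, and there is no ∂_2, so H_1 = Z^3.

(K is a triangulation of a wedge of 3 circles.)

H_0 = Z,  H_1 = Z^3.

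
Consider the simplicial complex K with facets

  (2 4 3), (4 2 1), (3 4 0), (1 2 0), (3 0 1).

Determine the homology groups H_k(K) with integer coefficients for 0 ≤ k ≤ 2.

Fix the vertex order 0 < 1 < 2 < 3 < 4 and write every simplex with vertices in increasing order. Then dim K = 2 and the simplices of K are:

  0-simplices (5): [0], [1], [2], [3], [4]
  1-simplices (10): [0,1], [0,2], [0,3], [0,4], [1,2], [1,3], [1,4], [2,3], [2,4], [3,4]
  2-simplices (5): [0,1,2], [0,1,3], [0,3,4], [1,2,4], [2,3,4]

Hence C_0 ≅ Z^5, C_1 ≅ Z^10, C_2 ≅ Z^5.

Boundary ∂_1: C_1 → C_0 sends each edge [p,q] (with p < q) to q − p. For instance
  ∂[3,4] = [4] − [3].
This gives a 5×10 integer matrix of rank 4; reducing to Smith normal form yields diagonal entries (1,1,1,1).

Boundary ∂_2: C_2 → C_1 acts by ∂[p,q,r] = [q,r] − [p,r] + [p,q]. For instance
  ∂[0,1,3] = [1,3] − [0,3] + [0,1],
  ∂[1,2,4] = [2,4] − [1,4] + [1,2].
This gives a 10×5 integer matrix of rank 5; reducing to Smith normal form yields diagonal entries (1,1,1,1,1).

From H_k ≅ ker(∂_k) / im(∂_{k+1}) we obtain:

  H_0: rank C_0 − rank ∂_1 = 5 − 4 = 1, and the invariant factors of ∂_1 are all 1, so H_0 = Z.
  H_1: rank ker ∂_1 − rank ∂_2 = (10 − 4) − 5 = 1, and the invariant factors of ∂_2 are all 1, so H_1 = Z.
  H_2: rank ker ∂_2 − rank ∂_3 = (5 − 5) − 0 = 0, and there is no ∂_3, so H_2 = 0.

H_0 ≅ Z,  H_1 ≅ Z,  H_2 = 0.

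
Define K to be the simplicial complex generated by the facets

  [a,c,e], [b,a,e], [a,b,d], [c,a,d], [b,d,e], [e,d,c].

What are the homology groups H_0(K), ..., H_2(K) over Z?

H_0 = Z,  H_1 = 0,  H_2 = Z.

We work with the vertex ordering a < b < c < d < e. The simplices of K, each written with vertices in increasing order, are:

  0-simplices (5): a, b, c, d, e
  1-simplices (9): ab, ac, ad, ae, bd, be, cd, ce, de
  2-simplices (6): abd, abe, acd, ace, bde, cde

Hence C_0 ≅ Z^5, C_1 ≅ Z^9, C_2 ≅ Z^6.

The boundary map ∂_1: C_1 → C_0 sends each edge [p,q] (with p < q) to q − p. For instance
  ∂bd = d − b.
The 5×9 boundary matrix has rank 4 and Smith normal form diag(1,1,1,1).

The boundary map ∂_2: C_2 → C_1 sends each 2-simplex [p,q,r] to [q,r] − [p,r] + [p,q]. For instance
  ∂abe = be − ae + ab,
  ∂cde = de − ce + cd.
This gives a 9×6 integer matrix of rank 5; reducing to Smith normal form yields diagonal entries (1,1,1,1,1).

From H_k ≅ ker(∂_k) / im(∂_{k+1}) we obtain:

  H_0: rank C_0 − rank ∂_1 = 5 − 4 = 1, and the invariant factors of ∂_1 are all 1, so H_0 ≅ Z.
  H_1: rank ker ∂_1 − rank ∂_2 = (9 − 4) − 5 = 0, and the invariant factors of ∂_2 are all 1, so H_1 ≅ 0.
  H_2: rank ker ∂_2 − rank ∂_3 = (6 − 5) − 0 = 1, and there is no ∂_3, so H_2 ≅ Z.

As a check, the Euler characteristic is 5 − 9 + 6 = 2, which agrees with 1 − 0 + 1 = 2.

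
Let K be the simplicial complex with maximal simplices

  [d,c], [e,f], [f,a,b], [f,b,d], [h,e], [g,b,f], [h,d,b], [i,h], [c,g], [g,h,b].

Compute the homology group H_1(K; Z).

We work with the vertex ordering a < b < c < d < e < f < g < h < i. The simplices of K, each written with vertices in increasing order, are:

  0-simplices (9): a, b, c, d, e, f, g, h, i
  1-simplices (15): ab, af, bd, bf, bg, bh, cd, cg, df, dh, ef, eh, fg, gh, hi
  2-simplices (5): abf, bdf, bdh, bfg, bgh

Hence C_0 ≅ Z^9, C_1 ≅ Z^15, C_2 ≅ Z^5.

∂_1: C_1 → C_0 is given by ∂[p,q] = [q] − [p].
The resulting 9×15 matrix has rank 8, and its Smith normal form has invariant factors (1,1,1,1,1,1,1,1).

The boundary map ∂_2: C_2 → C_1 acts by ∂[p,q,r] = [q,r] − [p,r] + [p,q]. For instance
  ∂abf = bf − af + ab,
  ∂bdf = df − bf + bd.
The resulting 15×5 matrix has rank 5, and its Smith normal form has invariant factors (1,1,1,1,1).

Reading off H_k = ker ∂_k / im ∂_{k+1}:

  H_1: rank ker ∂_1 − rank ∂_2 = (15 − 8) − 5 = 2, and the invariant factors of ∂_2 are all 1, so H_1 ≅ Z^2.

H_1 ≅ Z^2.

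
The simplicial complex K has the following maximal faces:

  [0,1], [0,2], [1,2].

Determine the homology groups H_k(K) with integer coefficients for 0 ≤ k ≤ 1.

H_0 = Z,  H_1 = Z.

Order the vertices as 0 < 1 < 2. Listing each simplex with vertices in this order, K has dimension 1 with simplices:

  0-simplices (3): [0], [1], [2]
  1-simplices (3): [0,1], [0,2], [1,2]

Hence C_0 ≅ Z^3, C_1 ≅ Z^3.

∂_1: C_1 → C_0 maps an edge to its endpoints' difference, ∂[p,q] = q − p. For instance
  ∂[0,1] = [1] − [0].
The resulting 3×3 matrix has rank 2, and its Smith normal form has invariant factors (1,1).

Now H_k = ker ∂_k / im ∂_{k+1}, so:

  H_0: rank C_0 − rank ∂_1 = 3 − 2 = 1, and the invariant factors of ∂_1 are all 1, so H_0 ≅ Z.
  H_1: rank ker ∂_1 − rank ∂_2 = (3 − 2) − 0 = 1, and there is no ∂_2, so H_1 ≅ Z.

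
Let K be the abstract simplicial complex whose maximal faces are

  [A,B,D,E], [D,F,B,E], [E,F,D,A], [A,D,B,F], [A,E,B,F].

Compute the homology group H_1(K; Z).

H_1 = 0.

K has 5 vertices, 10 edges, 10 triangles, 5 3-simplices.
rank ∂_1 = 4, rank ∂_2 = 6 ⇒ b_1 = 10 − 4 − 6 = 0; all invariant factors of ∂_2 are 1 so no torsion. So H_1 ≅ 0.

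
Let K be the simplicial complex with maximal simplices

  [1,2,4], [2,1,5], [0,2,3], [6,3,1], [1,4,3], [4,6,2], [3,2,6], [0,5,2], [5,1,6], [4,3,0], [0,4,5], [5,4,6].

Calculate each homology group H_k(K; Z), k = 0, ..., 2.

Order the vertices as 0 < 1 < 2 < 3 < 4 < 5 < 6. Listing each simplex with vertices in this order, K has dimension 2 with simplices:

  0-simplices (7): [0], [1], [2], [3], [4], [5], [6]
  1-simplices (18): [0,2], [0,3], [0,4], [0,5], [1,2], [1,3], [1,4], [1,5], [1,6], [2,3], [2,4], [2,5], [2,6], [3,4], [3,6], [4,5], [4,6], [5,6]
  2-simplices (12): [0,2,3], [0,2,5], [0,3,4], [0,4,5], [1,2,4], [1,2,5], [1,3,4], [1,3,6], [1,5,6], [2,3,6], [2,4,6], [4,5,6]

so the chain groups are C_0 ≅ Z^7, C_1 ≅ Z^18, C_2 ≅ Z^12.

Boundary ∂_1: C_1 → C_0 maps an edge to its endpoints' difference, ∂[p,q] = q − p. For instance
  ∂[1,3] = [3] − [1].
This gives a 7×18 integer matrix of rank 6; reducing to Smith normal form yields diagonal entries (1,1,1,1,1,1).

Boundary ∂_2: C_2 → C_1 maps a triangle to the signed sum of its edges. For instance
  ∂[0,4,5] = [4,5] − [0,5] + [0,4],
  ∂[0,3,4] = [3,4] − [0,4] + [0,3].
The resulting 18×12 matrix has rank 12, and its Smith normal form has invariant factors (1,1,1,1,1,1,1,1,1,1,1,2).

From H_k ≅ ker(∂_k) / im(∂_{k+1}) we obtain:

  H_0: rank C_0 − rank ∂_1 = 7 − 6 = 1, and the invariant factors of ∂_1 are all 1, so H_0 = Z.
  H_1: rank ker ∂_1 − rank ∂_2 = (18 − 6) − 12 = 0, and ∂_2 has invariant factor 2 > 1, so H_1 = Z_2.
  H_2: rank ker ∂_2 − rank ∂_3 = (12 − 12) − 0 = 0, and there is no ∂_3, so H_2 = 0.

As a check, the Euler characteristic is 7 − 18 + 12 = 1, which agrees with 1 − 0 + 0 = 1.

H_0 = Z,  H_1 = Z_2,  H_2 = 0.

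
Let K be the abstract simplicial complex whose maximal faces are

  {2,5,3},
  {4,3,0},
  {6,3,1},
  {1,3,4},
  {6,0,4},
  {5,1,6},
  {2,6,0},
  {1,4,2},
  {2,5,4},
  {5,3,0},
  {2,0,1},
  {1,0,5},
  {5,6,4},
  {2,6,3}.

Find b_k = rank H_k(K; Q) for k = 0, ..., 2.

b_0 = 1, b_1 = 2, b_2 = 1.

K has 7 vertices, 21 edges, 14 triangles.
rank ∂_0 = 0, rank ∂_1 = 6 ⇒ b_0 = 7 − 0 − 6 = 1; all invariant factors of ∂_1 are 1 so no torsion. So H_0 = Z.
rank ∂_1 = 6, rank ∂_2 = 13 ⇒ b_1 = 21 − 6 − 13 = 2; all invariant factors of ∂_2 are 1 so no torsion. So H_1 = Z^2.
rank ∂_2 = 13, rank ∂_3 = 0 ⇒ b_2 = 14 − 13 − 0 = 1. So H_2 = Z.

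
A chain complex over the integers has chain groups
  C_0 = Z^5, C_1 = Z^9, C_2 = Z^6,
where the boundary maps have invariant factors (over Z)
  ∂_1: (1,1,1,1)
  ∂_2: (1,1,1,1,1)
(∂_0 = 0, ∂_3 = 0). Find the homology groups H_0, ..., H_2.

H_0: b_0 = 5 − 0 − 4 = 1; torsion from ∂_1 factors > 1: none. So H_0 = Z.
H_1: b_1 = 9 − 4 − 5 = 0; torsion from ∂_2 factors > 1: none. So H_1 = 0.
H_2: b_2 = 6 − 5 − 0 = 1; torsion from ∂_3 factors > 1: none. So H_2 = Z.

H_0 = Z,  H_1 = 0,  H_2 = Z.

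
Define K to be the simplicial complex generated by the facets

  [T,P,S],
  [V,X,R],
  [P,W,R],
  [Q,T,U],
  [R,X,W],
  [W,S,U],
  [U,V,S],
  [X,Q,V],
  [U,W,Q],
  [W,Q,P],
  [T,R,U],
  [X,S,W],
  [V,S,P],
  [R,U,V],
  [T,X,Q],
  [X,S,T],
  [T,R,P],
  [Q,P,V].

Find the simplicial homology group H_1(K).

Fix the vertex order P < Q < R < S < T < U < V < W < X and write every simplex with vertices in increasing order. Then dim K = 2 and the simplices of K are:

  0-simplices (9): P, Q, R, S, T, U, V, W, X
  1-simplices (27): PQ, PR, PS, PT, PV, PW, QT, QU, QV, QW, QX, RT, RU, RV, RW, RX, ST, SU, SV, SW, SX, TU, TX, UV, UW, VX, WX
  2-simplices (18): PQV, PQW, PRT, PRW, PST, PSV, QTU, QTX, QUW, QVX, RTU, RUV, RVX, RWX, STX, SUV, SUW, SWX

Hence C_0 ≅ Z^9, C_1 ≅ Z^27, C_2 ≅ Z^18.

The boundary map ∂_1: C_1 → C_0 sends each edge [p,q] (with p < q) to q − p. For instance
  ∂SX = X − S.
The resulting 9×27 matrix has rank 8, and its Smith normal form has invariant factors (1,1,1,1,1,1,1,1).

The boundary map ∂_2: C_2 → C_1 acts by ∂[p,q,r] = [q,r] − [p,r] + [p,q]. For instance
  ∂QVX = VX − QX + QV,
  ∂RUV = UV − RV + RU.
This gives a 27×18 integer matrix of rank 17; reducing to Smith normal form yields diagonal entries (1,1,1,1,1,1,1,1,1,1,1,1,1,1,1,1,1).

From H_k ≅ ker(∂_k) / im(∂_{k+1}) we obtain:

  H_1: rank ker ∂_1 − rank ∂_2 = (27 − 8) − 17 = 2, and the invariant factors of ∂_2 are all 1, so H_1 ≅ Z^2.

H_1 = Z^2.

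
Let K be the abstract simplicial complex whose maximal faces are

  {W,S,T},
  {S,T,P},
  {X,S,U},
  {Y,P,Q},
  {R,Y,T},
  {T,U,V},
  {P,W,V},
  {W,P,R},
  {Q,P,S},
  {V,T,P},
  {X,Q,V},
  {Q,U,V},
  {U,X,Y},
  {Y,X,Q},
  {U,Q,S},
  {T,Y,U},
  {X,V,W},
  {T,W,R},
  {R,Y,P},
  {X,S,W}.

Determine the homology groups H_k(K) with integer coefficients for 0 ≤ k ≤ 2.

H_0 ≅ Z,  H_1 ≅ Z ⊕ Z/2Z,  H_2 = 0.

K has 10 vertices, 30 edges, 20 triangles.
rank ∂_0 = 0, rank ∂_1 = 9 ⇒ b_0 = 10 − 0 − 9 = 1; all invariant factors of ∂_1 are 1 so no torsion. So H_0 ≅ Z.
rank ∂_1 = 9, rank ∂_2 = 20 ⇒ b_1 = 30 − 9 − 20 = 1; ∂_2 has invariant factor(s) [2] giving torsion. So H_1 ≅ Z ⊕ Z/2Z.
rank ∂_2 = 20, rank ∂_3 = 0 ⇒ b_2 = 20 − 20 − 0 = 0. So H_2 ≅ 0.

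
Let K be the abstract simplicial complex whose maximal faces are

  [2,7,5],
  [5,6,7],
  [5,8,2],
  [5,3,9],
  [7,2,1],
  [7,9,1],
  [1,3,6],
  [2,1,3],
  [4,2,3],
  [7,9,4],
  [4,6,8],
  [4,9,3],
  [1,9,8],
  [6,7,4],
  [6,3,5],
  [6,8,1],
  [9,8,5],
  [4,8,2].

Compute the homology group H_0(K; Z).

H_0 = Z.

K has 9 vertices, 27 edges, 18 triangles.
rank ∂_0 = 0, rank ∂_1 = 8 ⇒ b_0 = 9 − 0 − 8 = 1; all invariant factors of ∂_1 are 1 so no torsion. So H_0 ≅ Z.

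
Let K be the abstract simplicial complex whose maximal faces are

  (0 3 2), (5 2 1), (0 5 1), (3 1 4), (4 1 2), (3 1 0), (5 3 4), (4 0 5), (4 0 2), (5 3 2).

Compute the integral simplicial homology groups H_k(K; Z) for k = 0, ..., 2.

Order the vertices as 0 < 1 < 2 < 3 < 4 < 5. Listing each simplex with vertices in this order, K has dimension 2 with simplices:

  0-simplices (6): [0], [1], [2], [3], [4], [5]
  1-simplices (15): [0,1], [0,2], [0,3], [0,4], [0,5], [1,2], [1,3], [1,4], [1,5], [2,3], [2,4], [2,5], [3,4], [3,5], [4,5]
  2-simplices (10): [0,1,3], [0,1,5], [0,2,3], [0,2,4], [0,4,5], [1,2,4], [1,2,5], [1,3,4], [2,3,5], [3,4,5]

Hence C_0 ≅ Z^6, C_1 ≅ Z^15, C_2 ≅ Z^10.

Boundary ∂_1: C_1 → C_0 sends each edge [p,q] (with p < q) to q − p. For instance
  ∂[2,5] = [5] − [2].
The resulting 6×15 matrix has rank 5, and its Smith normal form has invariant factors (1,1,1,1,1).

Boundary ∂_2: C_2 → C_1 sends each 2-simplex [p,q,r] to [q,r] − [p,r] + [p,q]. For instance
  ∂[3,4,5] = [4,5] − [3,5] + [3,4],
  ∂[0,2,3] = [2,3] − [0,3] + [0,2].
The 15×10 boundary matrix has rank 10 and Smith normal form diag(1,1,1,1,1,1,1,1,1,2).

From H_k ≅ ker(∂_k) / im(∂_{k+1}) we obtain:

  H_0: rank C_0 − rank ∂_1 = 6 − 5 = 1, and the invariant factors of ∂_1 are all 1, so H_0 = Z.
  H_1: rank ker ∂_1 − rank ∂_2 = (15 − 5) − 10 = 0, and ∂_2 has invariant factor 2 > 1, so H_1 = Z/2.
  H_2: rank ker ∂_2 − rank ∂_3 = (10 − 10) − 0 = 0, and there is no ∂_3, so H_2 = 0.

H_0 ≅ Z,  H_1 ≅ Z/2,  H_2 = 0.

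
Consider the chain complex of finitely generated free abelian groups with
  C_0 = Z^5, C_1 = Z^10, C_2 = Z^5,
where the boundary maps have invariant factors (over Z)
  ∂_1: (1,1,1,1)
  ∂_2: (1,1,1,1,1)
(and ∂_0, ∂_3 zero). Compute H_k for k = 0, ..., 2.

H_0 ≅ Z,  H_1 ≅ Z,  H_2 = 0.

H_0: b_0 = 5 − 0 − 4 = 1; torsion from ∂_1 factors > 1: none. So H_0 ≅ Z.
H_1: b_1 = 10 − 4 − 5 = 1; torsion from ∂_2 factors > 1: none. So H_1 ≅ Z.
H_2: b_2 = 5 − 5 − 0 = 0; torsion from ∂_3 factors > 1: none. So H_2 ≅ 0.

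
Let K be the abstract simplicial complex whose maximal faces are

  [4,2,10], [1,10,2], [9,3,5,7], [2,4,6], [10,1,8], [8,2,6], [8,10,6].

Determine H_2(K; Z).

H_2 = 0.

Take the total order 1 < 2 < 3 < 4 < 5 < 6 < 7 < 8 < 9 < 10 on the vertex set. Then K (dimension 3) consists of the simplices:

  0-simplices (10): [1], [2], [3], [4], [5], [6], [7], [8], [9], [10]
  1-simplices (18): [1,2], [1,8], [1,10], [2,4], [2,6], [2,8], [2,10], [3,5], [3,7], [3,9], [4,6], [4,10], [5,7], [5,9], [6,8], [6,10], [7,9], [8,10]
  2-simplices (10): [1,2,10], [1,8,10], [2,4,6], [2,4,10], [2,6,8], [3,5,7], [3,5,9], [3,7,9], [5,7,9], [6,8,10]
  3-simplices (1): [3,5,7,9]

Hence C_0 ≅ Z^10, C_1 ≅ Z^18, C_2 ≅ Z^10, C_3 ≅ Z^1.

∂_1: C_1 → C_0 is given by ∂[p,q] = [q] − [p]. For instance
  ∂[1,2] = [2] − [1].
The resulting 10×18 matrix has rank 8, and its Smith normal form has invariant factors (1,1,1,1,1,1,1,1).

∂_2: C_2 → C_1 maps a triangle to the signed sum of its edges. For instance
  ∂[2,4,10] = [4,10] − [2,10] + [2,4],
  ∂[5,7,9] = [7,9] − [5,9] + [5,7].
The 18×10 boundary matrix has rank 9 and Smith normal form diag(1,1,1,1,1,1,1,1,1).

Boundary ∂_3: C_3 → C_2 sends each 3-simplex σ to the alternating sum Σ_i (−1)^i (σ with its i-th vertex removed). For instance
  ∂[3,5,7,9] = [5,7,9] − [3,7,9] + [3,5,9] − [3,5,7].
The 10×1 boundary matrix has rank 1 and Smith normal form diag(1).

From H_k ≅ ker(∂_k) / im(∂_{k+1}) we obtain:

  H_2: rank ker ∂_2 − rank ∂_3 = (10 − 9) − 1 = 0, and the invariant factors of ∂_3 are all 1, so H_2 = 0.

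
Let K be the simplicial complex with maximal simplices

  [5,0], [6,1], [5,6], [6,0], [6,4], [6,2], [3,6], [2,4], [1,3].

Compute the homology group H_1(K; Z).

H_1 ≅ Z^3.

Order the vertices as 0 < 1 < 2 < 3 < 4 < 5 < 6. Listing each simplex with vertices in this order, K has dimension 1 with simplices:

  0-simplices (7): [0], [1], [2], [3], [4], [5], [6]
  1-simplices (9): [0,5], [0,6], [1,3], [1,6], [2,4], [2,6], [3,6], [4,6], [5,6]

giving chain groups C_0 ≅ Z^7, C_1 ≅ Z^9.

Boundary ∂_1: C_1 → C_0 sends each edge [p,q] (with p < q) to q − p.
The resulting 7×9 matrix has rank 6, and its Smith normal form has invariant factors (1,1,1,1,1,1).

Computing H_k = (kernel of ∂_k) / (image of ∂_{k+1}):

  H_1: rank ker ∂_1 − rank ∂_2 = (9 − 6) − 0 = 3, and there is no ∂_2, so H_1 ≅ Z^3.

(K is a triangulation of a wedge of 3 circles.)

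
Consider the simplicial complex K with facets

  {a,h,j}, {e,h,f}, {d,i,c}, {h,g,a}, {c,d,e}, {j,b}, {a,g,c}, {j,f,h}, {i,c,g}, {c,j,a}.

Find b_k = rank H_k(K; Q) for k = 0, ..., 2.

b_0 = 1, b_1 = 1, b_2 = 0.

Fix the vertex order a < b < c < d < e < f < g < h < i < j and write every simplex with vertices in increasing order. Then dim K = 2 and the simplices of K are:

  0-simplices (10): a, b, c, d, e, f, g, h, i, j
  1-simplices (19): ac, ag, ah, aj, bj, cd, ce, cg, ci, cj, de, di, ef, eh, fh, fj, gh, gi, hj
  2-simplices (9): acg, acj, agh, ahj, cde, cdi, cgi, efh, fhj

Hence C_0 ≅ Z^10, C_1 ≅ Z^19, C_2 ≅ Z^9.

Boundary ∂_1: C_1 → C_0 maps an edge to its endpoints' difference, ∂[p,q] = q − p. For instance
  ∂de = e − d.
The 10×19 boundary matrix has rank 9 and Smith normal form diag(1,1,1,1,1,1,1,1,1).

∂_2: C_2 → C_1 sends each 2-simplex [p,q,r] to [q,r] − [p,r] + [p,q]. For instance
  ∂acj = cj − aj + ac,
  ∂efh = fh − eh + ef.
The resulting 19×9 matrix has rank 9, and its Smith normal form has invariant factors (1,1,1,1,1,1,1,1,1).

From H_k ≅ ker(∂_k) / im(∂_{k+1}) we obtain:

  H_0: rank C_0 − rank ∂_1 = 10 − 9 = 1, and the invariant factors of ∂_1 are all 1, so H_0 = Z.
  H_1: rank ker ∂_1 − rank ∂_2 = (19 − 9) − 9 = 1, and the invariant factors of ∂_2 are all 1, so H_1 = Z.
  H_2: rank ker ∂_2 − rank ∂_3 = (9 − 9) − 0 = 0, and there is no ∂_3, so H_2 = 0.

Hence the Betti numbers are b_0 = 1, b_1 = 1, b_2 = 0.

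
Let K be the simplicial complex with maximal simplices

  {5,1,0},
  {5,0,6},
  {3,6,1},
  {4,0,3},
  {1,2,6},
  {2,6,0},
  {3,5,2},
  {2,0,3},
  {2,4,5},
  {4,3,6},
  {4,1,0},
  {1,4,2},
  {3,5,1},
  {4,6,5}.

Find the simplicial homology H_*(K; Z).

Order the vertices as 0 < 1 < 2 < 3 < 4 < 5 < 6. Listing each simplex with vertices in this order, K has dimension 2 with simplices:

  0-simplices (7): [0], [1], [2], [3], [4], [5], [6]
  1-simplices (21): [0,1], [0,2], [0,3], [0,4], [0,5], [0,6], [1,2], [1,3], [1,4], [1,5], [1,6], [2,3], [2,4], [2,5], [2,6], [3,4], [3,5], [3,6], [4,5], [4,6], [5,6]
  2-simplices (14): [0,1,4], [0,1,5], [0,2,3], [0,2,6], [0,3,4], [0,5,6], [1,2,4], [1,2,6], [1,3,5], [1,3,6], [2,3,5], [2,4,5], [3,4,6], [4,5,6]

Hence C_0 ≅ Z^7, C_1 ≅ Z^21, C_2 ≅ Z^14.

∂_1: C_1 → C_0 sends each edge [p,q] (with p < q) to q − p.
This gives a 7×21 integer matrix of rank 6; reducing to Smith normal form yields diagonal entries (1,1,1,1,1,1).

∂_2: C_2 → C_1 acts by ∂[p,q,r] = [q,r] − [p,r] + [p,q]. For instance
  ∂[1,2,6] = [2,6] − [1,6] + [1,2],
  ∂[0,3,4] = [3,4] − [0,4] + [0,3].
The resulting 21×14 matrix has rank 13, and its Smith normal form has invariant factors (1,1,1,1,1,1,1,1,1,1,1,1,1).

Reading off H_k = ker ∂_k / im ∂_{k+1}:

  H_0: rank C_0 − rank ∂_1 = 7 − 6 = 1, and the invariant factors of ∂_1 are all 1, so H_0 = Z.
  H_1: rank ker ∂_1 − rank ∂_2 = (21 − 6) − 13 = 2, and the invariant factors of ∂_2 are all 1, so H_1 = Z^2.
  H_2: rank ker ∂_2 − rank ∂_3 = (14 − 13) − 0 = 1, and there is no ∂_3, so H_2 = Z.

H_0 ≅ Z,  H_1 ≅ Z^2,  H_2 ≅ Z.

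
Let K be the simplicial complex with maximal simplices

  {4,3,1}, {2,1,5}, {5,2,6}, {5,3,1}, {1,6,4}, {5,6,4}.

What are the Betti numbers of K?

b_0 = 1, b_1 = 1, b_2 = 0.

Take the total order 1 < 2 < 3 < 4 < 5 < 6 on the vertex set. Then K (dimension 2) consists of the simplices:

  0-simplices (6): [1], [2], [3], [4], [5], [6]
  1-simplices (12): [1,2], [1,3], [1,4], [1,5], [1,6], [2,5], [2,6], [3,4], [3,5], [4,5], [4,6], [5,6]
  2-simplices (6): [1,2,5], [1,3,4], [1,3,5], [1,4,6], [2,5,6], [4,5,6]

giving chain groups C_0 ≅ Z^6, C_1 ≅ Z^12, C_2 ≅ Z^6.

∂_1: C_1 → C_0 maps an edge to its endpoints' difference, ∂[p,q] = q − p. For instance
  ∂[2,5] = [5] − [2].
The resulting 6×12 matrix has rank 5, and its Smith normal form has invariant factors (1,1,1,1,1).

The boundary map ∂_2: C_2 → C_1 acts by ∂[p,q,r] = [q,r] − [p,r] + [p,q]. For instance
  ∂[1,2,5] = [2,5] − [1,5] + [1,2],
  ∂[4,5,6] = [5,6] − [4,6] + [4,5].
This gives a 12×6 integer matrix of rank 6; reducing to Smith normal form yields diagonal entries (1,1,1,1,1,1).

Now H_k = ker ∂_k / im ∂_{k+1}, so:

  H_0: rank C_0 − rank ∂_1 = 6 − 5 = 1, and the invariant factors of ∂_1 are all 1, so H_0 = Z.
  H_1: rank ker ∂_1 − rank ∂_2 = (12 − 5) − 6 = 1, and the invariant factors of ∂_2 are all 1, so H_1 = Z.
  H_2: rank ker ∂_2 − rank ∂_3 = (6 − 6) − 0 = 0, and there is no ∂_3, so H_2 = 0.

Hence the Betti numbers are b_0 = 1, b_1 = 1, b_2 = 0.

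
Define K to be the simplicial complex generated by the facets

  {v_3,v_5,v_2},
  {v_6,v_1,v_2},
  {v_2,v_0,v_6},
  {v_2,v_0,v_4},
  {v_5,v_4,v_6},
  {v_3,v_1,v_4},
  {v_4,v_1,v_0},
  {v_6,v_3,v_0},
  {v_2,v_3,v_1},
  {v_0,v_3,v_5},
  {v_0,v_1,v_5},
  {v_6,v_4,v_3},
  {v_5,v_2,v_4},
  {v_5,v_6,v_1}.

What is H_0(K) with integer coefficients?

H_0 ≅ Z.

Order the vertices as v_0 < v_1 < v_2 < v_3 < v_4 < v_5 < v_6. Listing each simplex with vertices in this order, K has dimension 2 with simplices:

  0-simplices (7): [v_0], [v_1], [v_2], [v_3], [v_4], [v_5], [v_6]
  1-simplices (21): (21 of them)
  2-simplices (14): (14 of them)

Hence C_0 ≅ Z^7, C_1 ≅ Z^21, C_2 ≅ Z^14.

∂_1: C_1 → C_0 maps an edge to its endpoints' difference, ∂[p,q] = q − p. For instance
  ∂[v_1,v_6] = [v_6] − [v_1].
This gives a 7×21 integer matrix of rank 6; reducing to Smith normal form yields diagonal entries (1,1,1,1,1,1).

∂_2: C_2 → C_1 sends each 2-simplex [p,q,r] to [q,r] − [p,r] + [p,q]. For instance
  ∂[v_0,v_2,v_4] = [v_2,v_4] − [v_0,v_4] + [v_0,v_2],
  ∂[v_0,v_2,v_6] = [v_2,v_6] − [v_0,v_6] + [v_0,v_2].
The 21×14 boundary matrix has rank 13 and Smith normal form diag(1,1,1,1,1,1,1,1,1,1,1,1,1).

Reading off H_k = ker ∂_k / im ∂_{k+1}:

  H_0: rank C_0 − rank ∂_1 = 7 − 6 = 1, and the invariant factors of ∂_1 are all 1, so H_0 = Z.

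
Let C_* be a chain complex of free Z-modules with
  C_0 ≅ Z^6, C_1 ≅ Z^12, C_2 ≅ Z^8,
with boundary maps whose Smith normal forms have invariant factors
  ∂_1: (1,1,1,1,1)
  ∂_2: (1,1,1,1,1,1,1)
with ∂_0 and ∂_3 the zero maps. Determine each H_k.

H_0 = Z,  H_1 = 0,  H_2 = Z.

H_0: b_0 = 6 − 0 − 5 = 1; torsion from ∂_1 factors > 1: none. So H_0 = Z.
H_1: b_1 = 12 − 5 − 7 = 0; torsion from ∂_2 factors > 1: none. So H_1 = 0.
H_2: b_2 = 8 − 7 − 0 = 1; torsion from ∂_3 factors > 1: none. So H_2 = Z.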